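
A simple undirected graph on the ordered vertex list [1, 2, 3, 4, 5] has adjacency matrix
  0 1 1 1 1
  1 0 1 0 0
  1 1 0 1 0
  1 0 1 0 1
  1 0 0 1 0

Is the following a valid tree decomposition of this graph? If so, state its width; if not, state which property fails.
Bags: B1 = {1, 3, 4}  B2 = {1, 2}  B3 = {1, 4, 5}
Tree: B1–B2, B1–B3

A tree decomposition must satisfy three properties: every vertex lies in some bag; for every edge, both endpoints lie together in some bag; and for every vertex, the bags containing it form a connected subtree. Here edge (3,2) lies in no bag, so the decomposition is invalid.

No — edge (3,2) lies in no bag.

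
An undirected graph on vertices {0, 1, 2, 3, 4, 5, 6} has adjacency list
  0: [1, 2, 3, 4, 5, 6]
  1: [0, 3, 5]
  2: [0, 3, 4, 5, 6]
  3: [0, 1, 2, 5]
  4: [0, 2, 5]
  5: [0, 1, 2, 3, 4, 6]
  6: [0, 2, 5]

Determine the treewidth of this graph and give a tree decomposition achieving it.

Each bag holds 4 vertices, so the decomposition has width 3, which upper-bounds the treewidth. For the lower bound, the 4 vertices {0, 1, 3, 5} are pairwise adjacent, and any tree decomposition puts a clique entirely inside one bag — forcing width ≥ 3. Therefore the treewidth is 3.

Treewidth 3.
Bags: B1 = {0, 2, 3, 5}  B2 = {0, 2, 4, 5}  B3 = {0, 2, 5, 6}  B4 = {0, 1, 3, 5}
Tree: B1–B2, B2–B3, B1–B4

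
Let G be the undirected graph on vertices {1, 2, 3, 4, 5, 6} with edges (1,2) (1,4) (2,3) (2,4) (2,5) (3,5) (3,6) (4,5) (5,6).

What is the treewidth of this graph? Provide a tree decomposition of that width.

Each bag holds 3 vertices, so the decomposition has width 2, which upper-bounds the treewidth. Conversely, {2, 3, 5} is a clique of size 3, and the vertices of any clique must share a bag in every tree decomposition; so some bag has ≥ 3 vertices and tw(G) ≥ 2. Therefore the treewidth is 2.

Treewidth 2.
One optimal decomposition is:
Bags: B1 = {2, 4, 5}  B2 = {2, 3, 5}  B3 = {1, 2, 4}  B4 = {3, 5, 6}
Tree: B1–B2, B1–B3, B2–B4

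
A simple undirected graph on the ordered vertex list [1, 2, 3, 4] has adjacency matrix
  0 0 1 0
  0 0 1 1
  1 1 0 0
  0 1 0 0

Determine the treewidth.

A width-1 tree decomposition is:
Bags: B1 = {1, 3}  B2 = {2, 3}  B3 = {2, 4}
Tree: B1–B2, B2–B3
Every bag has size at most 2, so the width is 2 − 1 = 1 and tw(G) ≤ 1. G has an edge, so its treewidth is at least 1. Hence tw(G) = 1 exactly.

1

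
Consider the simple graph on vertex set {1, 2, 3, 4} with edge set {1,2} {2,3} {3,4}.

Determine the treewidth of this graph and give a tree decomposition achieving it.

Each bag holds 2 vertices, so the decomposition has width 1, which upper-bounds the treewidth. Since G has at least one edge (e.g. 4–3), it is not an edgeless graph, so tw(G) ≥ 1. The upper and lower bounds meet at 1, so that is the treewidth.

Treewidth 1.
Bags: B1 = {3, 4}  B2 = {2, 3}  B3 = {1, 2}
Tree: B1–B2, B2–B3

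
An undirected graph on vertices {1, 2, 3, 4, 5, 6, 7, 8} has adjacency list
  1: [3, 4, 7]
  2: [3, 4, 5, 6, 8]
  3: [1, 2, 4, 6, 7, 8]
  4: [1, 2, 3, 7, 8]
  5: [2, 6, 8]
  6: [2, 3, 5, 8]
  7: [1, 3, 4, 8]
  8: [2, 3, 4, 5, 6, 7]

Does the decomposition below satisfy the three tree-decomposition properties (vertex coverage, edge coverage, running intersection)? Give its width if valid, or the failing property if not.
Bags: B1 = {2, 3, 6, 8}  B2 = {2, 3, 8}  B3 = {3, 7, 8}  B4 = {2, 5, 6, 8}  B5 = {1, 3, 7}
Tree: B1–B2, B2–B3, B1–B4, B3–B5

No — vertex 4 appears in no bag.

A tree decomposition must satisfy three properties: every vertex lies in some bag; for every edge, both endpoints lie together in some bag; and for every vertex, the bags containing it form a connected subtree. Here vertex 4 appears in no bag, so the decomposition is invalid.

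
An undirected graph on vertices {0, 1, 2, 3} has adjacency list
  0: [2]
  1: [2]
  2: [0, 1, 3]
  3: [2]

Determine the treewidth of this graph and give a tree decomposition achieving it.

Treewidth 1.
One such decomposition:
Bags: B1 = {1, 2}  B2 = {0, 2}  B3 = {2, 3}
Tree: B1–B2, B2–B3

Every bag has size at most 2, so the width is 2 − 1 = 1 and tw(G) ≤ 1. Any graph with an edge has treewidth ≥ 1, and G has the edge 2–1. The upper and lower bounds meet at 1, so that is the treewidth.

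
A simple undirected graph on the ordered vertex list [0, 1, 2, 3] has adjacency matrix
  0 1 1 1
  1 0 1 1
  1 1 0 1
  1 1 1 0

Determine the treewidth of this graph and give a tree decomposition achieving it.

Treewidth 3.
Bags: B1 = {0, 1, 2, 3}
Tree: (single bag)

With just one bag of size 4, the width is 4 − 1 = 3, so tw(G) ≤ 3. Conversely, {0, 1, 2, 3} is a clique of size 4, and the vertices of any clique must share a bag in every tree decomposition; so some bag has ≥ 4 vertices and tw(G) ≥ 3. The upper and lower bounds meet at 3, so that is the treewidth.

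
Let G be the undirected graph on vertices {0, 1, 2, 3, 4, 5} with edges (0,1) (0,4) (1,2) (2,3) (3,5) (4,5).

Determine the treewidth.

2

A width-2 tree decomposition is:
Bags: B1 = {0, 1, 4}  B2 = {1, 4, 5}  B3 = {1, 3, 5}  B4 = {1, 2, 3}
Tree: B1–B2, B2–B3, B3–B4
Every bag has size at most 3, so the width is 3 − 1 = 2 and tw(G) ≤ 2. For the lower bound, G contains the cycle 1–0–4–5–3–2–1, so G is not a forest; only forests have treewidth ≤ 1, hence tw(G) ≥ 2. Hence tw(G) = 2 exactly.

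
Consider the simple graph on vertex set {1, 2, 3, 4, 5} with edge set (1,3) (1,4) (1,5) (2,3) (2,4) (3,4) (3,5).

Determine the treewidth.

2

A width-2 tree decomposition is:
Bags: B1 = {1, 3, 4}  B2 = {1, 3, 5}  B3 = {2, 3, 4}
Tree: B1–B2, B1–B3
Every bag has size at most 3, so the width is 3 − 1 = 2 and tw(G) ≤ 2. Conversely, {1, 3, 4} is a clique of size 3, and the vertices of any clique must share a bag in every tree decomposition; so some bag has ≥ 3 vertices and tw(G) ≥ 2. Hence tw(G) = 2 exactly.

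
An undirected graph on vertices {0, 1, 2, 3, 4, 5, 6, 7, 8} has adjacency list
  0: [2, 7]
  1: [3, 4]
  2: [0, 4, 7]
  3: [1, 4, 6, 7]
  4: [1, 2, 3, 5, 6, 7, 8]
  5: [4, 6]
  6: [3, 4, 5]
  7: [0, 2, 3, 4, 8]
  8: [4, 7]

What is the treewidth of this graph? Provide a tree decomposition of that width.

Treewidth 2.
One such decomposition:
Bags: B1 = {3, 4, 6}  B2 = {1, 3, 4}  B3 = {3, 4, 7}  B4 = {4, 5, 6}  B5 = {2, 4, 7}  B6 = {0, 2, 7}  B7 = {4, 7, 8}
Tree: B1–B2, B1–B3, B1–B4, B3–B5, B5–B6, B5–B7

Each bag holds 3 vertices, so the decomposition has width 2, which upper-bounds the treewidth. On the other hand G contains the 3-clique {0, 2, 7}. A clique must lie in a single bag of any decomposition, so no decomposition can have width below 2. Therefore the treewidth is 2.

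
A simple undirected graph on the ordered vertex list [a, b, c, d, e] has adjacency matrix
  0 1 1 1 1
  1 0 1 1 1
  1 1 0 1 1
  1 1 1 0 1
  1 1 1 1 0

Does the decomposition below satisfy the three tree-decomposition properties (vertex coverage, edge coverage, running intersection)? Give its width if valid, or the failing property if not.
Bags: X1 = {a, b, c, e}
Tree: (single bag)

No — vertex d appears in no bag.

A tree decomposition must satisfy three properties: every vertex lies in some bag; for every edge, both endpoints lie together in some bag; and for every vertex, the bags containing it form a connected subtree. Here vertex d appears in no bag, so the decomposition is invalid.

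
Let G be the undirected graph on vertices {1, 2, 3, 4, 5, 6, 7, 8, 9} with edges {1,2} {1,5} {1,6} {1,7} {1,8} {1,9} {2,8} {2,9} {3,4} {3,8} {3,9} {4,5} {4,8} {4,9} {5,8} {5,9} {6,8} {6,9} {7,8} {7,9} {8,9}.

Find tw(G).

A width-3 tree decomposition is:
Bags: B1 = {3, 4, 8, 9}  B2 = {4, 5, 8, 9}  B3 = {1, 5, 8, 9}  B4 = {1, 2, 8, 9}  B5 = {1, 6, 8, 9}  B6 = {1, 7, 8, 9}
Tree: B1–B2, B2–B3, B3–B4, B3–B5, B4–B6
Every bag has size at most 4, so the width is 4 − 1 = 3 and tw(G) ≤ 3. For the lower bound, the 4 vertices {1, 2, 8, 9} are pairwise adjacent, and any tree decomposition puts a clique entirely inside one bag — forcing width ≥ 3. The upper and lower bounds meet at 3, so that is the treewidth.

3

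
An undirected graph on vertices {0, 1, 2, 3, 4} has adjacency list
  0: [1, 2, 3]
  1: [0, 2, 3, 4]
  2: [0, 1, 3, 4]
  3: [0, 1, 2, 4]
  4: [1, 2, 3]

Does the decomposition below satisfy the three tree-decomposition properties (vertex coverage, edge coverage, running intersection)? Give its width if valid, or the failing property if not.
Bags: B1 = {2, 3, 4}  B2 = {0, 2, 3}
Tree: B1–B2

A tree decomposition must satisfy three properties: every vertex lies in some bag; for every edge, both endpoints lie together in some bag; and for every vertex, the bags containing it form a connected subtree. Here vertex 1 appears in no bag, so the decomposition is invalid.

No — vertex 1 appears in no bag.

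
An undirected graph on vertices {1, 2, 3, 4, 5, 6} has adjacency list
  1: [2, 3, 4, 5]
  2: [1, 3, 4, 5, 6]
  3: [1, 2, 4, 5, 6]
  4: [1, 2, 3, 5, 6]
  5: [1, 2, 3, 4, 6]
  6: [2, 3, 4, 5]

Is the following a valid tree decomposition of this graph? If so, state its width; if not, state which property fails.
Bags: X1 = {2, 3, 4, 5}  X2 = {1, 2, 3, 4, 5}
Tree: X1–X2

A tree decomposition must satisfy three properties: every vertex lies in some bag; for every edge, both endpoints lie together in some bag; and for every vertex, the bags containing it form a connected subtree. Here vertex 6 appears in no bag, so the decomposition is invalid.

No — vertex 6 appears in no bag.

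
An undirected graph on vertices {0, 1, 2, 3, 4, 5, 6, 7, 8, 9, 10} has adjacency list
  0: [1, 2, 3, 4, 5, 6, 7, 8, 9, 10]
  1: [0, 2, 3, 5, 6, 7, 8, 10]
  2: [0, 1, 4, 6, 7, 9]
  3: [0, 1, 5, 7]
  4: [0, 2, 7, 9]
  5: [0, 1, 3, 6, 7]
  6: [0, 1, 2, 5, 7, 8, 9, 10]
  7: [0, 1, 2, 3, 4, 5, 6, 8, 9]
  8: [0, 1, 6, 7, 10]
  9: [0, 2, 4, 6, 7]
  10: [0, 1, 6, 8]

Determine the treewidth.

4

A width-4 tree decomposition is:
Bags: B1 = {0, 1, 6, 7, 8}  B2 = {0, 1, 2, 6, 7}  B3 = {0, 1, 6, 8, 10}  B4 = {0, 2, 6, 7, 9}  B5 = {0, 2, 4, 7, 9}  B6 = {0, 1, 5, 6, 7}  B7 = {0, 1, 3, 5, 7}
Tree: B1–B2, B1–B3, B2–B4, B4–B5, B1–B6, B6–B7
Each bag holds 5 vertices, so the decomposition has width 4, which upper-bounds the treewidth. Conversely, {0, 1, 6, 8, 10} is a clique of size 5, and the vertices of any clique must share a bag in every tree decomposition; so some bag has ≥ 5 vertices and tw(G) ≥ 4. Therefore the treewidth is 4.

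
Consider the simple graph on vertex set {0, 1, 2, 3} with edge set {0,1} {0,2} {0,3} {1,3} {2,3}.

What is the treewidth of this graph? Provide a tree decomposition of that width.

The largest bag has 3 vertices, giving width 2; this decomposition certifies tw(G) ≤ 2. For the lower bound, the 3 vertices {0, 1, 3} are pairwise adjacent, and any tree decomposition puts a clique entirely inside one bag — forcing width ≥ 2. Hence tw(G) = 2 exactly.

Treewidth 2.
One optimal decomposition is:
Bags: B1 = {0, 1, 3}  B2 = {0, 2, 3}
Tree: B1–B2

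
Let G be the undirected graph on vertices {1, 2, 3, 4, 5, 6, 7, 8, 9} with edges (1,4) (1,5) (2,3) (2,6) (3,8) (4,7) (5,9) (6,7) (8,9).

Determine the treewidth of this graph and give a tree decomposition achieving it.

Treewidth 2.
One optimal decomposition is:
Bags: B1 = {1, 4, 7}  B2 = {1, 6, 7}  B3 = {1, 2, 6}  B4 = {1, 2, 3}  B5 = {1, 3, 8}  B6 = {1, 8, 9}  B7 = {1, 5, 9}
Tree: B1–B2, B2–B3, B3–B4, B4–B5, B5–B6, B6–B7

Each bag holds 3 vertices, so the decomposition has width 2, which upper-bounds the treewidth. For the lower bound, G contains the cycle 1–4–7–6–2–3–8–9–5–1, so G is not a forest; only forests have treewidth ≤ 1, hence tw(G) ≥ 2. Combining the bounds, tw(G) = 2.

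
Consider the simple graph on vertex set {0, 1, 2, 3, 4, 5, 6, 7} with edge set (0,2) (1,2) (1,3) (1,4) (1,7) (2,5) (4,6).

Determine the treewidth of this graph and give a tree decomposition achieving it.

Each bag holds 2 vertices, so the decomposition has width 1, which upper-bounds the treewidth. Since G has at least one edge (e.g. 7–1), it is not an edgeless graph, so tw(G) ≥ 1. The upper and lower bounds meet at 1, so that is the treewidth.

Treewidth 1.
One such decomposition:
Bags: B1 = {1, 7}  B2 = {1, 2}  B3 = {1, 3}  B4 = {1, 4}  B5 = {2, 5}  B6 = {0, 2}  B7 = {4, 6}
Tree: B1–B2, B2–B3, B1–B4, B2–B5, B5–B6, B4–B7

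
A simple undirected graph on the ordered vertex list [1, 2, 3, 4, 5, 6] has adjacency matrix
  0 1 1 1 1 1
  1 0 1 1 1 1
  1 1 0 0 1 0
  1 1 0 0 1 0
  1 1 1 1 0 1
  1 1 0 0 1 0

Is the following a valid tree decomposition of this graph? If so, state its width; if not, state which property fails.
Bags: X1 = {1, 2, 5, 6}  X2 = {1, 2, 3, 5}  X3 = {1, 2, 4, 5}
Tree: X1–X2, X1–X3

Yes; width 3.

Vertex coverage: the bags together contain {1, 2, 3, 4, 5, 6}, the full vertex set. Edge coverage: each edge of G has both endpoints in at least one bag. Running intersection: for every vertex, the bags containing it form a connected subtree. All three properties hold, so this is a valid tree decomposition of width max|bag| − 1 = 3, and hence tw(G) ≤ 3.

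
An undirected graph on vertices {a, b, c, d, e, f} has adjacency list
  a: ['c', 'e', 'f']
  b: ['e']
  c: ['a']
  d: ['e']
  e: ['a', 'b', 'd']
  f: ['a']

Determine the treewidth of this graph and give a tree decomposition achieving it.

Every bag has size at most 2, so the width is 2 − 1 = 1 and tw(G) ≤ 1. Since G has at least one edge (e.g. a–e), it is not an edgeless graph, so tw(G) ≥ 1. Hence tw(G) = 1 exactly.

Treewidth 1.
Bags: B1 = {a, e}  B2 = {b, e}  B3 = {a, c}  B4 = {d, e}  B5 = {a, f}
Tree: B1–B2, B1–B3, B1–B4, B1–B5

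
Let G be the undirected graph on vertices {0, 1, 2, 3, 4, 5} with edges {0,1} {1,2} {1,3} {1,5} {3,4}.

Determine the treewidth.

1

A width-1 tree decomposition is:
Bags: B1 = {1, 3}  B2 = {1, 5}  B3 = {0, 1}  B4 = {1, 2}  B5 = {3, 4}
Tree: B1–B2, B2–B3, B3–B4, B1–B5
Every bag has size at most 2, so the width is 2 − 1 = 1 and tw(G) ≤ 1. G has an edge, so its treewidth is at least 1. Hence tw(G) = 1 exactly.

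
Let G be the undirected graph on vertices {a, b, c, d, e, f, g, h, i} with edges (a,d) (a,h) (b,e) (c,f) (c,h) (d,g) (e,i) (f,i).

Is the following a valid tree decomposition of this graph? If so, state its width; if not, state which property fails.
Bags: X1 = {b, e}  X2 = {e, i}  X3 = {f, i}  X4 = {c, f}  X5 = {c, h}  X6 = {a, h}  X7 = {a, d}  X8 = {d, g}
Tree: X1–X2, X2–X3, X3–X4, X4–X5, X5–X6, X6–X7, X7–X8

Vertex coverage: the bags together contain {a, b, c, d, e, f, g, h, i}, the full vertex set. Edge coverage: each edge of G has both endpoints in at least one bag. Running intersection: for every vertex, the bags containing it form a connected subtree. All three properties hold, so this is a valid tree decomposition of width max|bag| − 1 = 1, and hence tw(G) ≤ 1.

Yes; width 1.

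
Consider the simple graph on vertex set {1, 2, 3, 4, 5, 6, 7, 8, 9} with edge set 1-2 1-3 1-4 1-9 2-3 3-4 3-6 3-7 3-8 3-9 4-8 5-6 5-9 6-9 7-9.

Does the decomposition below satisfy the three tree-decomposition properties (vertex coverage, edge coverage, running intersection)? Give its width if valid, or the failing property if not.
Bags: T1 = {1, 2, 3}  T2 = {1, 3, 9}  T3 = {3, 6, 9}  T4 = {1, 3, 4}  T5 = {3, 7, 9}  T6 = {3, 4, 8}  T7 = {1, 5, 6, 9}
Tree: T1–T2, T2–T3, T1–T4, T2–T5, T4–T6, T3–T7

No — bags containing vertex 1 are not connected in the tree.

A tree decomposition must satisfy three properties: every vertex lies in some bag; for every edge, both endpoints lie together in some bag; and for every vertex, the bags containing it form a connected subtree. Here bags containing vertex 1 are not connected in the tree, so the decomposition is invalid.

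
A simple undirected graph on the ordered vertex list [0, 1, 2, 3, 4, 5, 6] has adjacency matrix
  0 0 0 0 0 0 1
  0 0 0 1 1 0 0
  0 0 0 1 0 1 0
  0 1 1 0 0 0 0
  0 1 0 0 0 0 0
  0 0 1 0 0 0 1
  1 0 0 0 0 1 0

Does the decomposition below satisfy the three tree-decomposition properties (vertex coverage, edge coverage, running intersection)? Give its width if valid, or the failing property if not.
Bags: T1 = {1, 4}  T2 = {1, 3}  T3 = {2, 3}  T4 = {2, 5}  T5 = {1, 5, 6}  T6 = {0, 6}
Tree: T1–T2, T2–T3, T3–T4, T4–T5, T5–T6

A tree decomposition must satisfy three properties: every vertex lies in some bag; for every edge, both endpoints lie together in some bag; and for every vertex, the bags containing it form a connected subtree. Here bags containing vertex 1 are not connected in the tree, so the decomposition is invalid.

No — bags containing vertex 1 are not connected in the tree.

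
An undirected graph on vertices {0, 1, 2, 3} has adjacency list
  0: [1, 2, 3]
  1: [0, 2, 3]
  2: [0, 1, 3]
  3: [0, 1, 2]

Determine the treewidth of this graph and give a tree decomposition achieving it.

Treewidth 3.
Bags: B1 = {0, 1, 2, 3}
Tree: (single bag)

With just one bag of size 4, the width is 4 − 1 = 3, so tw(G) ≤ 3. For the lower bound, the 4 vertices {0, 1, 2, 3} are pairwise adjacent, and any tree decomposition puts a clique entirely inside one bag — forcing width ≥ 3. Therefore the treewidth is 3.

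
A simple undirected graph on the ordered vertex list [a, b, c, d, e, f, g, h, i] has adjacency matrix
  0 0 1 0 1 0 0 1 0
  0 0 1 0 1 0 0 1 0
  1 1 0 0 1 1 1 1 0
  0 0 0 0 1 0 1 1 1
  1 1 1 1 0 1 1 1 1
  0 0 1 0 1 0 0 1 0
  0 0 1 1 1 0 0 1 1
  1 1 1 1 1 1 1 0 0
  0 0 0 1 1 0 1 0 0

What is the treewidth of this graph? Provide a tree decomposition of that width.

Every bag has size at most 4, so the width is 4 − 1 = 3 and tw(G) ≤ 3. For the lower bound, the 4 vertices {d, e, g, h} are pairwise adjacent, and any tree decomposition puts a clique entirely inside one bag — forcing width ≥ 3. Combining the bounds, tw(G) = 3.

Treewidth 3.
One optimal decomposition is:
Bags: B1 = {a, c, e, h}  B2 = {c, e, g, h}  B3 = {d, e, g, h}  B4 = {b, c, e, h}  B5 = {c, e, f, h}  B6 = {d, e, g, i}
Tree: B1–B2, B2–B3, B2–B4, B4–B5, B3–B6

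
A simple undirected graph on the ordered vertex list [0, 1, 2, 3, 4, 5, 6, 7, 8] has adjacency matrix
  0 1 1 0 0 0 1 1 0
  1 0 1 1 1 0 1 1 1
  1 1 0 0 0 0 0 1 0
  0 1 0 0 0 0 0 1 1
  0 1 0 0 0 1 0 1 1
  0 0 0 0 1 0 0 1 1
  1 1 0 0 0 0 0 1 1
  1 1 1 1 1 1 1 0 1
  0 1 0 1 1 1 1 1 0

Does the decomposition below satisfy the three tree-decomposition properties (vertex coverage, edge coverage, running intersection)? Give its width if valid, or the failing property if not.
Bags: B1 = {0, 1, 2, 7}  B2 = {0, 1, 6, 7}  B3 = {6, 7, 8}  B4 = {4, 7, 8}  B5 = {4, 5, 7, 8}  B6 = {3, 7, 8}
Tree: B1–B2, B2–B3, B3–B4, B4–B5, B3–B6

A tree decomposition must satisfy three properties: every vertex lies in some bag; for every edge, both endpoints lie together in some bag; and for every vertex, the bags containing it form a connected subtree. Here edge (1,8) lies in no bag, so the decomposition is invalid.

No — edge (1,8) lies in no bag.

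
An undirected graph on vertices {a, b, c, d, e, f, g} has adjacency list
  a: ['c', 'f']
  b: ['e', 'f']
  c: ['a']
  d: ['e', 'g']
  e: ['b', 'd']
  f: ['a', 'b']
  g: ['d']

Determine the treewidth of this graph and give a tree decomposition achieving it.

Each bag holds 2 vertices, so the decomposition has width 1, which upper-bounds the treewidth. Since G has at least one edge (e.g. c–a), it is not an edgeless graph, so tw(G) ≥ 1. Therefore the treewidth is 1.

Treewidth 1.
One such decomposition:
Bags: B1 = {a, c}  B2 = {a, f}  B3 = {b, f}  B4 = {b, e}  B5 = {d, e}  B6 = {d, g}
Tree: B1–B2, B2–B3, B3–B4, B4–B5, B5–B6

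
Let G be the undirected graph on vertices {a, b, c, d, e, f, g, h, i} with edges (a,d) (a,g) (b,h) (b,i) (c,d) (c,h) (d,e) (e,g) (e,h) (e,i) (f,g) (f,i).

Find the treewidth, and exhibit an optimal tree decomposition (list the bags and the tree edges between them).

Treewidth 3.
One optimal decomposition is:
Bags: B1 = {a, c, d, h}  B2 = {a, d, e, h}  B3 = {a, e, g, h}  B4 = {b, e, g, h}  B5 = {b, e, g, i}  B6 = {b, f, g, i}
Tree: B1–B2, B2–B3, B3–B4, B4–B5, B5–B6

The largest bag has 4 vertices, giving width 3; this decomposition certifies tw(G) ≤ 3. For the lower bound: the 4 vertex sets {a,c,d}, {h}, {e}, {b,f,g,i} are disjoint, each induces a connected subgraph, and every pair is joined by at least one edge of G. Contracting each set to a single vertex therefore yields K_{4} as a minor, and since treewidth is minor-monotone, tw(G) ≥ tw(K_{4}) = 3. Combining the bounds, tw(G) = 3.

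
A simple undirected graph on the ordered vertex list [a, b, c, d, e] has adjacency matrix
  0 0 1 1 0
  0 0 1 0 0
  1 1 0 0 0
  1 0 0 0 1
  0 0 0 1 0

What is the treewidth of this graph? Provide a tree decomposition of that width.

Treewidth 1.
One such decomposition:
Bags: B1 = {d, e}  B2 = {a, d}  B3 = {a, c}  B4 = {b, c}
Tree: B1–B2, B2–B3, B3–B4

Every bag has size at most 2, so the width is 2 − 1 = 1 and tw(G) ≤ 1. G has an edge, so its treewidth is at least 1. Combining the bounds, tw(G) = 1.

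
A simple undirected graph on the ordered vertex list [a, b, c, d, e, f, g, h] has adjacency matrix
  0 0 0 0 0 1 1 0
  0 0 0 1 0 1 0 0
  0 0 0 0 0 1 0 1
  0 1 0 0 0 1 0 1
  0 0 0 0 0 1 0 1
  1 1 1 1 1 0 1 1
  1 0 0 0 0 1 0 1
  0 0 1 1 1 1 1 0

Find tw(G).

2

A width-2 tree decomposition is:
Bags: B1 = {d, f, h}  B2 = {f, g, h}  B3 = {e, f, h}  B4 = {a, f, g}  B5 = {b, d, f}  B6 = {c, f, h}
Tree: B1–B2, B1–B3, B2–B4, B1–B5, B2–B6
Every bag has size at most 3, so the width is 3 − 1 = 2 and tw(G) ≤ 2. For the lower bound, the 3 vertices {d, f, h} are pairwise adjacent, and any tree decomposition puts a clique entirely inside one bag — forcing width ≥ 2. Therefore the treewidth is 2.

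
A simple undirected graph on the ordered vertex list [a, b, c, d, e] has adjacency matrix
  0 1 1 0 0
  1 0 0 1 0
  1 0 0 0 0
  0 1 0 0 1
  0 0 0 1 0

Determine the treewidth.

1

A width-1 tree decomposition is:
Bags: B1 = {a, c}  B2 = {a, b}  B3 = {b, d}  B4 = {d, e}
Tree: B1–B2, B2–B3, B3–B4
Each bag holds 2 vertices, so the decomposition has width 1, which upper-bounds the treewidth. Since G has at least one edge (e.g. c–a), it is not an edgeless graph, so tw(G) ≥ 1. Therefore the treewidth is 1.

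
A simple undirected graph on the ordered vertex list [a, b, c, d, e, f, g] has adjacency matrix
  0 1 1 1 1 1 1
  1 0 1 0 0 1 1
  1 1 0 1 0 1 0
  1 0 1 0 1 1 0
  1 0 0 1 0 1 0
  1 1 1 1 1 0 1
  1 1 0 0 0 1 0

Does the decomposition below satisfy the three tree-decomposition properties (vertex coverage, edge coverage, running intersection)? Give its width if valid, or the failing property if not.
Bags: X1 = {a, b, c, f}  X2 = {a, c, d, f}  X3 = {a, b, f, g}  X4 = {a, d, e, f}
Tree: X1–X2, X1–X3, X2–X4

Yes; width 3.

Every vertex of G appears in some bag (union = {a, b, c, d, e, f, g}); every edge is covered by a bag; and for each vertex v the set of bags containing v is connected in the bag tree. The decomposition is therefore valid. The largest bag has 4 vertices, so the width is 3.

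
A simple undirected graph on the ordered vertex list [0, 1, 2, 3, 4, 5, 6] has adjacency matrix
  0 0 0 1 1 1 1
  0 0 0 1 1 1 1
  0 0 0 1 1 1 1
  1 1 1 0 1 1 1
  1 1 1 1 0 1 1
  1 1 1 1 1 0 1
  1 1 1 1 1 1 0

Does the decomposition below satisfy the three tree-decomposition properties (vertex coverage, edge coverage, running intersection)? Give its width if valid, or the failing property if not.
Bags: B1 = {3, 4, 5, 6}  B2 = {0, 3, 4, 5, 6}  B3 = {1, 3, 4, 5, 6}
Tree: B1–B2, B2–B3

A tree decomposition must satisfy three properties: every vertex lies in some bag; for every edge, both endpoints lie together in some bag; and for every vertex, the bags containing it form a connected subtree. Here vertex 2 appears in no bag, so the decomposition is invalid.

No — vertex 2 appears in no bag.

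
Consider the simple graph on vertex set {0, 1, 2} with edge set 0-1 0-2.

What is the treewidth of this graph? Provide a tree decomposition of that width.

Treewidth 1.
Bags: B1 = {0, 2}  B2 = {0, 1}
Tree: B1–B2

Each bag holds 2 vertices, so the decomposition has width 1, which upper-bounds the treewidth. G has an edge, so its treewidth is at least 1. The upper and lower bounds meet at 1, so that is the treewidth.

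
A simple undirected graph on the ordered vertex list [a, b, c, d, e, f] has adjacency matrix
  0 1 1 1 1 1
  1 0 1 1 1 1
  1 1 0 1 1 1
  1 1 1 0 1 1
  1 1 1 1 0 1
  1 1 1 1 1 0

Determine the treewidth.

A width-5 tree decomposition is:
Bags: B1 = {a, b, c, d, e, f}
Tree: (single bag)
A single bag containing all 6 vertices is trivially a valid decomposition of width 5. On the other hand G contains the 6-clique {a, b, c, d, e, f}. A clique must lie in a single bag of any decomposition, so no decomposition can have width below 5. Hence tw(G) = 5 exactly.

5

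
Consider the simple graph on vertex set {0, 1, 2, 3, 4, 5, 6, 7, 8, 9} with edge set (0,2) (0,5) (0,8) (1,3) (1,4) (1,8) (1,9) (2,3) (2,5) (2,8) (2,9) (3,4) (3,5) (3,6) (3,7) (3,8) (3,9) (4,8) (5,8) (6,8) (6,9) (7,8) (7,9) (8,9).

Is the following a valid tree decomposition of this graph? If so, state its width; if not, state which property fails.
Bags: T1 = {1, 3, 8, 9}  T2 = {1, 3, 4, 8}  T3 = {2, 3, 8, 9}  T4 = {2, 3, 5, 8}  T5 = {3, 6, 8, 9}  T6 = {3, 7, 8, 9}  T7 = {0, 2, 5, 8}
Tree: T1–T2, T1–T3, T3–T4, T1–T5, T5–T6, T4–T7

Yes; width 3.

Vertex coverage: the bags together contain {0, 1, 2, 3, 4, 5, 6, 7, 8, 9}, the full vertex set. Edge coverage: each edge of G has both endpoints in at least one bag. Running intersection: for every vertex, the bags containing it form a connected subtree. All three properties hold, so this is a valid tree decomposition of width max|bag| − 1 = 3, and hence tw(G) ≤ 3.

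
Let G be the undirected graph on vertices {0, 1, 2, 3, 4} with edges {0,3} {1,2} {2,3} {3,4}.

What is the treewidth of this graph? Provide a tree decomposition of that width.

Treewidth 1.
One optimal decomposition is:
Bags: B1 = {0, 3}  B2 = {2, 3}  B3 = {1, 2}  B4 = {3, 4}
Tree: B1–B2, B2–B3, B2–B4

Every bag has size at most 2, so the width is 2 − 1 = 1 and tw(G) ≤ 1. Any graph with an edge has treewidth ≥ 1, and G has the edge 0–3. Therefore the treewidth is 1.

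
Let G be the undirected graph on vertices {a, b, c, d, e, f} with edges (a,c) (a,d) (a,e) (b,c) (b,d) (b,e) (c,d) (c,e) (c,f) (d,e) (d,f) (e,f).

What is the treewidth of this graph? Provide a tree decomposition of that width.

Every bag has size at most 4, so the width is 4 − 1 = 3 and tw(G) ≤ 3. On the other hand G contains the 4-clique {a, c, d, e}. A clique must lie in a single bag of any decomposition, so no decomposition can have width below 3. Combining the bounds, tw(G) = 3.

Treewidth 3.
One optimal decomposition is:
Bags: B1 = {c, d, e, f}  B2 = {a, c, d, e}  B3 = {b, c, d, e}
Tree: B1–B2, B1–B3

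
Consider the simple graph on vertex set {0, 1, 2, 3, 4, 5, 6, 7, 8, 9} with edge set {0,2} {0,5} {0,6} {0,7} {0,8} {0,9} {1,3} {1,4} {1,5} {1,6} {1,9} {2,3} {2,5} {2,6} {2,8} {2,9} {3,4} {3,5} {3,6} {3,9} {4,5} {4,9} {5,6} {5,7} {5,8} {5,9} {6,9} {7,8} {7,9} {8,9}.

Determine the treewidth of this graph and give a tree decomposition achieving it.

Treewidth 4.
One optimal decomposition is:
Bags: B1 = {2, 3, 5, 6, 9}  B2 = {1, 3, 5, 6, 9}  B3 = {0, 2, 5, 6, 9}  B4 = {1, 3, 4, 5, 9}  B5 = {0, 2, 5, 8, 9}  B6 = {0, 5, 7, 8, 9}
Tree: B1–B2, B1–B3, B2–B4, B3–B5, B5–B6

Each bag holds 5 vertices, so the decomposition has width 4, which upper-bounds the treewidth. Conversely, {0, 2, 5, 8, 9} is a clique of size 5, and the vertices of any clique must share a bag in every tree decomposition; so some bag has ≥ 5 vertices and tw(G) ≥ 4. Therefore the treewidth is 4.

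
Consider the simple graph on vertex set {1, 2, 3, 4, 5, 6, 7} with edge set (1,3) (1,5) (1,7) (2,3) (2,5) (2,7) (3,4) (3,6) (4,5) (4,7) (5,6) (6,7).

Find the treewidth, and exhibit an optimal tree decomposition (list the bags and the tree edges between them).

The largest bag has 4 vertices, giving width 3; this decomposition certifies tw(G) ≤ 3. For the lower bound: the 4 vertex sets {1,3}, {5,6}, {7}, {4} are disjoint, each induces a connected subgraph, and every pair is joined by at least one edge of G. Contracting each set to a single vertex therefore yields K_{4} as a minor, and since treewidth is minor-monotone, tw(G) ≥ tw(K_{4}) = 3. The upper and lower bounds meet at 3, so that is the treewidth.

Treewidth 3.
Bags: B1 = {1, 3, 5, 7}  B2 = {3, 5, 6, 7}  B3 = {3, 4, 5, 7}  B4 = {2, 3, 5, 7}
Tree: B1–B2, B2–B3, B3–B4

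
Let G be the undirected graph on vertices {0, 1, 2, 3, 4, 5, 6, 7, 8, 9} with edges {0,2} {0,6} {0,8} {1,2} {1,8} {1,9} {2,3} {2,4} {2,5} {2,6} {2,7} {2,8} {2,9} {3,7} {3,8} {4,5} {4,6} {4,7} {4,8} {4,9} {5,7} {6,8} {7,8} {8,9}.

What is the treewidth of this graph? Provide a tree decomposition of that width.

Every bag has size at most 4, so the width is 4 − 1 = 3 and tw(G) ≤ 3. For the lower bound, the 4 vertices {0, 2, 6, 8} are pairwise adjacent, and any tree decomposition puts a clique entirely inside one bag — forcing width ≥ 3. Hence tw(G) = 3 exactly.

Treewidth 3.
One optimal decomposition is:
Bags: B1 = {2, 4, 7, 8}  B2 = {2, 4, 6, 8}  B3 = {2, 4, 8, 9}  B4 = {2, 4, 5, 7}  B5 = {1, 2, 8, 9}  B6 = {2, 3, 7, 8}  B7 = {0, 2, 6, 8}
Tree: B1–B2, B2–B3, B1–B4, B3–B5, B1–B6, B2–B7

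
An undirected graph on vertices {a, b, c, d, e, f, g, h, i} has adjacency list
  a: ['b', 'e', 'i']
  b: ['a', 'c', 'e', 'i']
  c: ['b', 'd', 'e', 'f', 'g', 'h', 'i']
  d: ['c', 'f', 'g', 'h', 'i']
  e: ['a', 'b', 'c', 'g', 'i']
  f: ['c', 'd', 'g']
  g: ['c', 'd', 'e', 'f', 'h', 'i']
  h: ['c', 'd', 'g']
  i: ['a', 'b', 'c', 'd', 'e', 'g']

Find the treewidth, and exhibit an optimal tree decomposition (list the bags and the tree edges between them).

Treewidth 3.
One optimal decomposition is:
Bags: B1 = {c, d, g, i}  B2 = {c, e, g, i}  B3 = {c, d, f, g}  B4 = {b, c, e, i}  B5 = {c, d, g, h}  B6 = {a, b, e, i}
Tree: B1–B2, B1–B3, B2–B4, B3–B5, B4–B6

Every bag has size at most 4, so the width is 4 − 1 = 3 and tw(G) ≤ 3. Conversely, {c, d, g, h} is a clique of size 4, and the vertices of any clique must share a bag in every tree decomposition; so some bag has ≥ 4 vertices and tw(G) ≥ 3. Combining the bounds, tw(G) = 3.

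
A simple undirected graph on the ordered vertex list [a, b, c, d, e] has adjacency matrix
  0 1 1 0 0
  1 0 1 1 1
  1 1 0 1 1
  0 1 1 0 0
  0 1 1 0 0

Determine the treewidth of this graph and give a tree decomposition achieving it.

The largest bag has 3 vertices, giving width 2; this decomposition certifies tw(G) ≤ 2. On the other hand G contains the 3-clique {b, c, d}. A clique must lie in a single bag of any decomposition, so no decomposition can have width below 2. The upper and lower bounds meet at 2, so that is the treewidth.

Treewidth 2.
One optimal decomposition is:
Bags: B1 = {b, c, e}  B2 = {a, b, c}  B3 = {b, c, d}
Tree: B1–B2, B2–B3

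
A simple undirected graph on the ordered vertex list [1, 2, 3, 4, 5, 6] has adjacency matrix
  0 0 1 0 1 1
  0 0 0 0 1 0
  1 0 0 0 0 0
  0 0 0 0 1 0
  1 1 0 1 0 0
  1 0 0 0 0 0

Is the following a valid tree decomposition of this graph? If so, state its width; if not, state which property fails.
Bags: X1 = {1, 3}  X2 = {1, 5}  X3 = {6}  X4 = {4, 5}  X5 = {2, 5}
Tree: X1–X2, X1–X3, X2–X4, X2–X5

A tree decomposition must satisfy three properties: every vertex lies in some bag; for every edge, both endpoints lie together in some bag; and for every vertex, the bags containing it form a connected subtree. Here edge (1,6) lies in no bag, so the decomposition is invalid.

No — edge (1,6) lies in no bag.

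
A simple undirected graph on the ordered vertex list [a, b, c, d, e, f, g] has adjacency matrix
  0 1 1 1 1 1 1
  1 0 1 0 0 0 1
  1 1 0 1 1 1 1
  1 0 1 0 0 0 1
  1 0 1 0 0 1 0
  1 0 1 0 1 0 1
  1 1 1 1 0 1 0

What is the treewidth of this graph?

3

A width-3 tree decomposition is:
Bags: B1 = {a, c, f, g}  B2 = {a, c, e, f}  B3 = {a, b, c, g}  B4 = {a, c, d, g}
Tree: B1–B2, B1–B3, B3–B4
Every bag has size at most 4, so the width is 4 − 1 = 3 and tw(G) ≤ 3. On the other hand G contains the 4-clique {a, c, d, g}. A clique must lie in a single bag of any decomposition, so no decomposition can have width below 3. The upper and lower bounds meet at 3, so that is the treewidth.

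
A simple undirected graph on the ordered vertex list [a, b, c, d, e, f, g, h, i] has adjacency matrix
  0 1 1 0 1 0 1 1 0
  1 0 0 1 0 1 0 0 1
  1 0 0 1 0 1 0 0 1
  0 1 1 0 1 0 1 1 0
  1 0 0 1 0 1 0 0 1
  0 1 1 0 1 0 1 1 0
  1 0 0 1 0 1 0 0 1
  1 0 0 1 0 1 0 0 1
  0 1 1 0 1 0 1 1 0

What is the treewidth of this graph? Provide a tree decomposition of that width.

Each bag holds 5 vertices, so the decomposition has width 4, which upper-bounds the treewidth. For the lower bound: the 5 vertex sets {e,i}, {b,f}, {d,h}, {a}, {c} are disjoint, each induces a connected subgraph, and every pair is joined by at least one edge of G. Contracting each set to a single vertex therefore yields K_{5} as a minor, and since treewidth is minor-monotone, tw(G) ≥ tw(K_{5}) = 4. Hence tw(G) = 4 exactly.

Treewidth 4.
One optimal decomposition is:
Bags: B1 = {a, d, e, f, i}  B2 = {a, b, d, f, i}  B3 = {a, d, f, h, i}  B4 = {a, c, d, f, i}  B5 = {a, d, f, g, i}
Tree: B1–B2, B2–B3, B3–B4, B4–B5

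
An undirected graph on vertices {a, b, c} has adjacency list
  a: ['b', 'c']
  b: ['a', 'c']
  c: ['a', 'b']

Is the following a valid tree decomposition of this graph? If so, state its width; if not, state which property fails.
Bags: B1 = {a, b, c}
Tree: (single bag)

Yes; width 2.

Every vertex of G appears in some bag (union = {a, b, c}); every edge is covered by a bag; and for each vertex v the set of bags containing v is connected in the bag tree. The decomposition is therefore valid. The largest bag has 3 vertices, so the width is 2.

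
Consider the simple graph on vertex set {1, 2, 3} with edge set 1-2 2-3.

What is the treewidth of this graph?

A width-1 tree decomposition is:
Bags: B1 = {1, 2}  B2 = {2, 3}
Tree: B1–B2
The largest bag has 2 vertices, giving width 1; this decomposition certifies tw(G) ≤ 1. Since G has at least one edge (e.g. 2–1), it is not an edgeless graph, so tw(G) ≥ 1. Hence tw(G) = 1 exactly.

1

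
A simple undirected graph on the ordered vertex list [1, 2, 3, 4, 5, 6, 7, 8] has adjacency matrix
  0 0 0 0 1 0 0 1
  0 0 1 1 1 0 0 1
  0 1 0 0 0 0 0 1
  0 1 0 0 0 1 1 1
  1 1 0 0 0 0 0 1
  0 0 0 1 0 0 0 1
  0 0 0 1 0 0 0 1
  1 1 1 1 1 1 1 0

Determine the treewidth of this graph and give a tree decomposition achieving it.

Treewidth 2.
One such decomposition:
Bags: B1 = {1, 5, 8}  B2 = {2, 5, 8}  B3 = {2, 3, 8}  B4 = {2, 4, 8}  B5 = {4, 6, 8}  B6 = {4, 7, 8}
Tree: B1–B2, B2–B3, B3–B4, B4–B5, B5–B6

Every bag has size at most 3, so the width is 3 − 1 = 2 and tw(G) ≤ 2. Conversely, {1, 5, 8} is a clique of size 3, and the vertices of any clique must share a bag in every tree decomposition; so some bag has ≥ 3 vertices and tw(G) ≥ 2. Therefore the treewidth is 2.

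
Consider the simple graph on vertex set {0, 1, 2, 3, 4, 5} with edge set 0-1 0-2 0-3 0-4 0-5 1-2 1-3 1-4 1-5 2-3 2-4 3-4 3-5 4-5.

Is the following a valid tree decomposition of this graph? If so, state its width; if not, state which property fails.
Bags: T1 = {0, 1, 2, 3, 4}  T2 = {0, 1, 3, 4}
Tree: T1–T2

No — vertex 5 appears in no bag.

A tree decomposition must satisfy three properties: every vertex lies in some bag; for every edge, both endpoints lie together in some bag; and for every vertex, the bags containing it form a connected subtree. Here vertex 5 appears in no bag, so the decomposition is invalid.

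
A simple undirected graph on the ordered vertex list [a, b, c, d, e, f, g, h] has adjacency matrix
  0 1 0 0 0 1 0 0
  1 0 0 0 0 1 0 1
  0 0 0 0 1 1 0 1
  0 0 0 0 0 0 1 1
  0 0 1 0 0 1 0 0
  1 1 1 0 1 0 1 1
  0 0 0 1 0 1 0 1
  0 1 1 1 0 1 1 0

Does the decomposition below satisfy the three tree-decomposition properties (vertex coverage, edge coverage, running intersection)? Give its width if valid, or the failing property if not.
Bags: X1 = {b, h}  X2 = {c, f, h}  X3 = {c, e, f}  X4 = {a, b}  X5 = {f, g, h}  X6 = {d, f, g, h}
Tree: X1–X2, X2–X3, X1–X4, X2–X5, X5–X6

A tree decomposition must satisfy three properties: every vertex lies in some bag; for every edge, both endpoints lie together in some bag; and for every vertex, the bags containing it form a connected subtree. Here edge (f,b) lies in no bag, so the decomposition is invalid.

No — edge (f,b) lies in no bag.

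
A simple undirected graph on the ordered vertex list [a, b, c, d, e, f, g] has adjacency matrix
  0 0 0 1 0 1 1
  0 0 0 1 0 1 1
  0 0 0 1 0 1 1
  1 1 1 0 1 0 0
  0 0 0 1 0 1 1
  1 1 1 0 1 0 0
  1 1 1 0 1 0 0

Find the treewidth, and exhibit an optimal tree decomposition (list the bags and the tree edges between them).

Treewidth 3.
One such decomposition:
Bags: B1 = {c, d, f, g}  B2 = {a, d, f, g}  B3 = {d, e, f, g}  B4 = {b, d, f, g}
Tree: B1–B2, B2–B3, B3–B4

The largest bag has 4 vertices, giving width 3; this decomposition certifies tw(G) ≤ 3. For the lower bound: the 4 vertex sets {c,f}, {a,d}, {g}, {e} are disjoint, each induces a connected subgraph, and every pair is joined by at least one edge of G. Contracting each set to a single vertex therefore yields K_{4} as a minor, and since treewidth is minor-monotone, tw(G) ≥ tw(K_{4}) = 3. Combining the bounds, tw(G) = 3.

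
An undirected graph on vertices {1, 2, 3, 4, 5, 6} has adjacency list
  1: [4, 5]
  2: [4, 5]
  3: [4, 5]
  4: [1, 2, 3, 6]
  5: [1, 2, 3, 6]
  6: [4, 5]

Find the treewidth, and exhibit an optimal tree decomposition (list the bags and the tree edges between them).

Treewidth 2.
One such decomposition:
Bags: B1 = {3, 4, 5}  B2 = {4, 5, 6}  B3 = {2, 4, 5}  B4 = {1, 4, 5}
Tree: B1–B2, B2–B3, B3–B4

The largest bag has 3 vertices, giving width 2; this decomposition certifies tw(G) ≤ 2. Since 4–3–5–6–4 is a cycle in G, G is not acyclic. Forests are exactly the graphs of treewidth ≤ 1, so tw(G) ≥ 2. Therefore the treewidth is 2.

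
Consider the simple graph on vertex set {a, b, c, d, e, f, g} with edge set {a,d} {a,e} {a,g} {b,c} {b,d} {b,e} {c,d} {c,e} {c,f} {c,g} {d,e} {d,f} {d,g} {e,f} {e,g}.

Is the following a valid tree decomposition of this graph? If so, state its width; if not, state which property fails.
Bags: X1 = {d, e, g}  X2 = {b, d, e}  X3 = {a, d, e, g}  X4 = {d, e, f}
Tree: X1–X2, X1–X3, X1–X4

No — vertex c appears in no bag.

A tree decomposition must satisfy three properties: every vertex lies in some bag; for every edge, both endpoints lie together in some bag; and for every vertex, the bags containing it form a connected subtree. Here vertex c appears in no bag, so the decomposition is invalid.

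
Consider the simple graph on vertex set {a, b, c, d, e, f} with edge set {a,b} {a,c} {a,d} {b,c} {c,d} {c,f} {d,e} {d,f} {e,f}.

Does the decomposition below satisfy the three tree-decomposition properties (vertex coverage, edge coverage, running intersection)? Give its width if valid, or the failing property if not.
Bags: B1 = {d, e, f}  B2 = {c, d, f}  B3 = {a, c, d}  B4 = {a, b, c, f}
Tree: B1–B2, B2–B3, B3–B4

No — bags containing vertex f are not connected in the tree.

A tree decomposition must satisfy three properties: every vertex lies in some bag; for every edge, both endpoints lie together in some bag; and for every vertex, the bags containing it form a connected subtree. Here bags containing vertex f are not connected in the tree, so the decomposition is invalid.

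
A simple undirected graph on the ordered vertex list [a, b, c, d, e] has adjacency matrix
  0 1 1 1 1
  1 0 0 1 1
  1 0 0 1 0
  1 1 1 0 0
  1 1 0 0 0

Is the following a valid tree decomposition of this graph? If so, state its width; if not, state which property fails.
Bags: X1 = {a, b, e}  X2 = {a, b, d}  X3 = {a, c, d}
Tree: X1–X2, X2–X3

Every vertex of G appears in some bag (union = {a, b, c, d, e}); every edge is covered by a bag; and for each vertex v the set of bags containing v is connected in the bag tree. The decomposition is therefore valid. The largest bag has 3 vertices, so the width is 2.

Yes; width 2.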